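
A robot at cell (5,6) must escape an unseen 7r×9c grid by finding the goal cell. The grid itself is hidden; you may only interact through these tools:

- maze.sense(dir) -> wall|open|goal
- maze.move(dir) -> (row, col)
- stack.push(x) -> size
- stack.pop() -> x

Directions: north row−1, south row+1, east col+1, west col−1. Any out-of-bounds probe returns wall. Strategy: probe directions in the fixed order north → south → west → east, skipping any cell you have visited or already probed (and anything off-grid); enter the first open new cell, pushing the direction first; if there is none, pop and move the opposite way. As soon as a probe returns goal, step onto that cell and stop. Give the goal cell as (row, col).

==> sense(dir='north')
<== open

==> push(x='north')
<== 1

==> move(dir='north')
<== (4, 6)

==> sense(dir='north')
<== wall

==> sense(dir='west')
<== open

==> push(x='west')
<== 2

==> move(dir='west')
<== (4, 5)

==> sense(dir='north')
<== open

==> push(x='north')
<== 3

==> move(dir='north')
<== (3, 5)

==> sense(dir='north')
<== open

==> push(x='north')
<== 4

==> move(dir='north')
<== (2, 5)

==> sense(dir='north')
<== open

==> push(x='north')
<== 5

==> move(dir='north')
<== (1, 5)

==> sense(dir='north')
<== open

==> push(x='north')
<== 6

==> move(dir='north')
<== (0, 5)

==> sense(dir='west')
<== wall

==> sense(dir='east')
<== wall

==> pop()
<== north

==> move(dir='south')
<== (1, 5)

==> sense(dir='west')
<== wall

==> sense(dir='east')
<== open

==> push(x='east')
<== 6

==> move(dir='east')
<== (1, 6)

==> sense(dir='south')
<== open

==> push(x='south')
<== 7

==> move(dir='south')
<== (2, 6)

==> sense(dir='east')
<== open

==> push(x='east')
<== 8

==> move(dir='east')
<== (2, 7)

==> sense(dir='north')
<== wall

==> sense(dir='south')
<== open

==> push(x='south')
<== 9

==> move(dir='south')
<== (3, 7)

==> sense(dir='south')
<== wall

==> sense(dir='east')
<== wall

==> pop()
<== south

==> move(dir='north')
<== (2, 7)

==> sense(dir='east')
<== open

==> push(x='east')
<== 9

==> move(dir='east')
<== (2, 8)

==> sense(dir='north')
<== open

==> push(x='north')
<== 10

==> move(dir='north')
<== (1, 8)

==> sense(dir='north')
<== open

==> push(x='north')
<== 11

==> move(dir='north')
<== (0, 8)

==> sense(dir='west')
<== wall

==> pop()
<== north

==> move(dir='south')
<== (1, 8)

==> pop()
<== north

==> move(dir='south')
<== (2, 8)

==> pop()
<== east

==> move(dir='west')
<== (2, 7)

==> pop()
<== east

==> move(dir='west')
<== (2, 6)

==> pop()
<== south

==> move(dir='north')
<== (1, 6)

==> pop()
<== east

==> move(dir='west')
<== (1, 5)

==> pop()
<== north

==> move(dir='south')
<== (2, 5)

==> sense(dir='west')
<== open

==> push(x='west')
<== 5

==> move(dir='west')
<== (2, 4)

==> sense(dir='south')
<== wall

==> sense(dir='west')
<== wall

==> pop()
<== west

==> move(dir='east')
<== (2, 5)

==> pop()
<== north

==> move(dir='south')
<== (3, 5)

==> pop()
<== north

==> move(dir='south')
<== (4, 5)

==> sense(dir='south')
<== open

==> push(x='south')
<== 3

==> move(dir='south')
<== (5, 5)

==> sense(dir='south')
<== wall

==> sense(dir='west')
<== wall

==> pop()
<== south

==> move(dir='north')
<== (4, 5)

==> sense(dir='west')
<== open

==> push(x='west')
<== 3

==> move(dir='west')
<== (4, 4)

==> sense(dir='west')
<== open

==> push(x='west')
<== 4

==> move(dir='west')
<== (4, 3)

==> sense(dir='north')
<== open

==> push(x='north')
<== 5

==> move(dir='north')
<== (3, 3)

==> sense(dir='west')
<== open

==> push(x='west')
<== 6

==> move(dir='west')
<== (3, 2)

==> sense(dir='north')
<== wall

==> sense(dir='south')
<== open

==> push(x='south')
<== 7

==> move(dir='south')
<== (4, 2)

==> sense(dir='south')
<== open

==> push(x='south')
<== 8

==> move(dir='south')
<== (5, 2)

==> sense(dir='south')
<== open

==> push(x='south')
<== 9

==> move(dir='south')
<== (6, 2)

==> sense(dir='west')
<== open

==> push(x='west')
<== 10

==> move(dir='west')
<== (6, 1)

==> sense(dir='north')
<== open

==> push(x='north')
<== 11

==> move(dir='north')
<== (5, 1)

==> sense(dir='north')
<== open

==> push(x='north')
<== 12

==> move(dir='north')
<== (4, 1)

==> sense(dir='north')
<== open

==> push(x='north')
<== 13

==> move(dir='north')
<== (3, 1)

==> sense(dir='north')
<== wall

==> sense(dir='west')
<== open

==> push(x='west')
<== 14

==> move(dir='west')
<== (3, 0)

==> sense(dir='north')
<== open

==> push(x='north')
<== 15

==> move(dir='north')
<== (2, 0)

==> sense(dir='north')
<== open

==> push(x='north')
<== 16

==> move(dir='north')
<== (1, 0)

==> sense(dir='north')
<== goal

==> move(dir='north')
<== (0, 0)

Answer: (0, 0)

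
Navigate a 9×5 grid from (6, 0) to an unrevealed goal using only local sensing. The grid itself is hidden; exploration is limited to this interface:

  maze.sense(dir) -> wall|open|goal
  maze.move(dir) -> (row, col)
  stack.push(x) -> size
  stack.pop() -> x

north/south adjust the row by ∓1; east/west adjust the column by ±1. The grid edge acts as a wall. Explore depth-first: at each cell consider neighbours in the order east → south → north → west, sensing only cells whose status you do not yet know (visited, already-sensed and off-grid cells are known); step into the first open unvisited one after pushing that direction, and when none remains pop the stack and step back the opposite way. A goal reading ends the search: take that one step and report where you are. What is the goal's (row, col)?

I use maze.sense passing dir: east, giving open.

I use stack.push passing x: east, and see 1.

I try maze.move passing dir: east, and observe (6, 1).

Next I call maze.sense passing dir: east, and observe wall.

I try maze.sense passing dir: south, — result: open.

Next I call stack.push passing x: south, which returns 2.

Calling maze.move passing dir: south, — result: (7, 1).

I invoke maze.sense passing dir: east, — result: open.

I use stack.push passing x: east, → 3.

Next I call maze.move passing dir: east, yielding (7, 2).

Using maze.sense passing dir: east, → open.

Next I call stack.push passing x: east, which returns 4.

I use maze.move passing dir: east, — result: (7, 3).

Now I run maze.sense passing dir: east, yielding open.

Now I run stack.push passing x: east, and get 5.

Using maze.move passing dir: east, and observe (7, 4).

Then maze.sense passing dir: south, and see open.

Then stack.push passing x: south, and get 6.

Calling maze.move passing dir: south, yielding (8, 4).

I use maze.sense passing dir: west, giving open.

Invoking stack.push passing x: west, and see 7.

I try maze.move passing dir: west, giving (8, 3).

Next I call maze.sense passing dir: west, : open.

Then stack.push passing x: west, and see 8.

Now I run maze.move passing dir: west, → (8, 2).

Then maze.sense passing dir: west, : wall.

Then stack.pop, and get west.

Invoking maze.move passing dir: east, and get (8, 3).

I use stack.pop, → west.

Using maze.move passing dir: east, → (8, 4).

Then stack.pop(), : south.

Then maze.move passing dir: north, : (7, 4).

Calling maze.sense passing dir: north, yielding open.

Invoking stack.push passing x: north, yielding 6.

Now I run maze.move passing dir: north, and observe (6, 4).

Calling maze.sense passing dir: north, yielding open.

Invoking stack.push passing x: north, yielding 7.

Now I run maze.move passing dir: north, which returns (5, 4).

Next I call maze.sense passing dir: north, and see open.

I use stack.push passing x: north, which returns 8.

Using maze.move passing dir: north, — result: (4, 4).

Then maze.sense passing dir: north, : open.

Now I run stack.push passing x: north, → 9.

Invoking maze.move passing dir: north, → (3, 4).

Next I call maze.sense passing dir: north, giving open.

I call stack.push passing x: north, and get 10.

I invoke maze.move passing dir: north, : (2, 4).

I use maze.sense passing dir: north, : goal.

Next I call maze.move passing dir: north, and get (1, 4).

Answer: (1, 4)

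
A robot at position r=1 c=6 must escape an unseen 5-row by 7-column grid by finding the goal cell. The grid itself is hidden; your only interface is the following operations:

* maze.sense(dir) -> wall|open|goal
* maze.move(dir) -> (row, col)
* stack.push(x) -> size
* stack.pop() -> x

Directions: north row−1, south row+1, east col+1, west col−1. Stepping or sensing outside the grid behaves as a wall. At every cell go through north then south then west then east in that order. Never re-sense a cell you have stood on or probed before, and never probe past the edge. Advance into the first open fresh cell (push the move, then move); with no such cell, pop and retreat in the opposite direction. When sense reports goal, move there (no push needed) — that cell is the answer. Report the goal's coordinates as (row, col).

Do: sense[north]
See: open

Do: push[north]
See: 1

Do: move[north]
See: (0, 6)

Do: sense[west]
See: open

Do: push[west]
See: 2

Do: move[west]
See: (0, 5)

Do: sense[south]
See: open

Do: push[south]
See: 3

Do: move[south]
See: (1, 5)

Do: sense[south]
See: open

Do: push[south]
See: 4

Do: move[south]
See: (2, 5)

Do: sense[south]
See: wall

Do: sense[west]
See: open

Do: push[west]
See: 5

Do: move[west]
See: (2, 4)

Do: sense[north]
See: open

Do: push[north]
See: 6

Do: move[north]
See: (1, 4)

Do: sense[north]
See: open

Do: push[north]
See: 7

Do: move[north]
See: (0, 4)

Do: sense[west]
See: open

Do: push[west]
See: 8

Do: move[west]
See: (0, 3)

Do: sense[south]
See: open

Do: push[south]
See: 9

Do: move[south]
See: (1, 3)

Do: sense[south]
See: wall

Do: sense[west]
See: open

Do: push[west]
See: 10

Do: move[west]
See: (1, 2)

Do: sense[north]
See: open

Do: push[north]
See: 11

Do: move[north]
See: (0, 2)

Do: sense[west]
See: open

Do: push[west]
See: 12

Do: move[west]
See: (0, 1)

Do: sense[south]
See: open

Do: push[south]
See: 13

Do: move[south]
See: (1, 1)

Do: sense[south]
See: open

Do: push[south]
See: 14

Do: move[south]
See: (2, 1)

Do: sense[south]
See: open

Do: push[south]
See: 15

Do: move[south]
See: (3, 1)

Do: sense[south]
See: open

Do: push[south]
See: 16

Do: move[south]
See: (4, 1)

Do: sense[west]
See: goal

Do: move[west]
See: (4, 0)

Answer: (4, 0)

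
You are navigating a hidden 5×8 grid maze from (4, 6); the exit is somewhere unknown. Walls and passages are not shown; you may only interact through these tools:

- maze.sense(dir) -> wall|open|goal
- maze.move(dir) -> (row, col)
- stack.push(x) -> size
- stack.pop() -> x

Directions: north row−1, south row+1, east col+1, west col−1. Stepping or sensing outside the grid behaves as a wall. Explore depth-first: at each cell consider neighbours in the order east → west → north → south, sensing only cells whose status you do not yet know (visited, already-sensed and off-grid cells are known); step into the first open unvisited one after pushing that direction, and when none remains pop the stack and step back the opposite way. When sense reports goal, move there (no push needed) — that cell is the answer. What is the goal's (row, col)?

Act: maze.sense[dir→east]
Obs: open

Act: stack.push[x→east]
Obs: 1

Act: maze.move[dir→east]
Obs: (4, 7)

Act: maze.sense[dir→north]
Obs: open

Act: stack.push[x→north]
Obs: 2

Act: maze.move[dir→north]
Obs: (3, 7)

Act: maze.sense[dir→west]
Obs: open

Act: stack.push[x→west]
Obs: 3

Act: maze.move[dir→west]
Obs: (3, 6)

Act: maze.sense[dir→west]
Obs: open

Act: stack.push[x→west]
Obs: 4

Act: maze.move[dir→west]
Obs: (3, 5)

Act: maze.sense[dir→west]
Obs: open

Act: stack.push[x→west]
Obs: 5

Act: maze.move[dir→west]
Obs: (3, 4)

Act: maze.sense[dir→west]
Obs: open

Act: stack.push[x→west]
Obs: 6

Act: maze.move[dir→west]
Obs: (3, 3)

Act: maze.sense[dir→west]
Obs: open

Act: stack.push[x→west]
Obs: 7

Act: maze.move[dir→west]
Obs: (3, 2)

Act: maze.sense[dir→west]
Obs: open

Act: stack.push[x→west]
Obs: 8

Act: maze.move[dir→west]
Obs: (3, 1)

Act: maze.sense[dir→west]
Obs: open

Act: stack.push[x→west]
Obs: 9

Act: maze.move[dir→west]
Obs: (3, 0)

Act: maze.sense[dir→north]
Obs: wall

Act: maze.sense[dir→south]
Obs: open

Act: stack.push[x→south]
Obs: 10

Act: maze.move[dir→south]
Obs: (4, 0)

Act: maze.sense[dir→east]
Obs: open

Act: stack.push[x→east]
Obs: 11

Act: maze.move[dir→east]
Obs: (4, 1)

Act: maze.sense[dir→east]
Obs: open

Act: stack.push[x→east]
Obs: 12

Act: maze.move[dir→east]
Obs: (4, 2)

Act: maze.sense[dir→east]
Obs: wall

Act: stack.pop[]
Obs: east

Act: maze.move[dir→west]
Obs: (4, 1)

Act: stack.pop[]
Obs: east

Act: maze.move[dir→west]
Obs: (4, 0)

Act: stack.pop[]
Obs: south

Act: maze.move[dir→north]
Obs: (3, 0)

Act: stack.pop[]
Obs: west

Act: maze.move[dir→east]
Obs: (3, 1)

Act: maze.sense[dir→north]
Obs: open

Act: stack.push[x→north]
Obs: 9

Act: maze.move[dir→north]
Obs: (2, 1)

Act: maze.sense[dir→east]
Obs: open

Act: stack.push[x→east]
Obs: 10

Act: maze.move[dir→east]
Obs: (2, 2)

Act: maze.sense[dir→east]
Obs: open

Act: stack.push[x→east]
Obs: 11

Act: maze.move[dir→east]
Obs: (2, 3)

Act: maze.sense[dir→east]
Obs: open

Act: stack.push[x→east]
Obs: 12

Act: maze.move[dir→east]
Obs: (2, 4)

Act: maze.sense[dir→east]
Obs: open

Act: stack.push[x→east]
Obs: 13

Act: maze.move[dir→east]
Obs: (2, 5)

Act: maze.sense[dir→east]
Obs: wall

Act: maze.sense[dir→north]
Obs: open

Act: stack.push[x→north]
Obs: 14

Act: maze.move[dir→north]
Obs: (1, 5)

Act: maze.sense[dir→east]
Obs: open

Act: stack.push[x→east]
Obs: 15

Act: maze.move[dir→east]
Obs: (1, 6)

Act: maze.sense[dir→east]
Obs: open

Act: stack.push[x→east]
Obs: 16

Act: maze.move[dir→east]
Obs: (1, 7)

Act: maze.sense[dir→north]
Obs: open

Act: stack.push[x→north]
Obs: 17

Act: maze.move[dir→north]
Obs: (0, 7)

Act: maze.sense[dir→west]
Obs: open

Act: stack.push[x→west]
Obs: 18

Act: maze.move[dir→west]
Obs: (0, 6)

Act: maze.sense[dir→west]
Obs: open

Act: stack.push[x→west]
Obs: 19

Act: maze.move[dir→west]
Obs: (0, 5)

Act: maze.sense[dir→west]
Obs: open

Act: stack.push[x→west]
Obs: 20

Act: maze.move[dir→west]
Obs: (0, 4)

Act: maze.sense[dir→west]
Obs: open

Act: stack.push[x→west]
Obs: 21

Act: maze.move[dir→west]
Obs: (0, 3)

Act: maze.sense[dir→west]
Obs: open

Act: stack.push[x→west]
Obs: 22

Act: maze.move[dir→west]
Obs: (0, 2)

Act: maze.sense[dir→west]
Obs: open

Act: stack.push[x→west]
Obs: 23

Act: maze.move[dir→west]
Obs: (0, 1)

Act: maze.sense[dir→west]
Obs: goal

Act: maze.move[dir→west]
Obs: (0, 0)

Answer: (0, 0)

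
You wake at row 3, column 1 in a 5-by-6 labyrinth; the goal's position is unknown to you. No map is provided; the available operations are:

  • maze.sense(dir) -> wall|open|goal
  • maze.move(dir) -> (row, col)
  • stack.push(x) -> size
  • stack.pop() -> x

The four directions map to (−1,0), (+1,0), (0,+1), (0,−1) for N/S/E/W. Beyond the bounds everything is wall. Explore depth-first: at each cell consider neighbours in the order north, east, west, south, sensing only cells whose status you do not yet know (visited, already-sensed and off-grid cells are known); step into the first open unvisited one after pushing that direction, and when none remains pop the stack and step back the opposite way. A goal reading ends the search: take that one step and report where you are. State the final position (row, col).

Calling sense using dir: north, → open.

Using push using x: north, and observe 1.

Invoking move using dir: north, — result: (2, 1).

I try sense using dir: north, giving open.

I invoke push using x: north, → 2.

I try move using dir: north, — result: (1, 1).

Then sense using dir: north, — result: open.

Then push using x: north, yielding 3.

Now I run move using dir: north, yielding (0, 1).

Now I run sense using dir: east, and see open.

I try push using x: east, giving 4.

Next I call move using dir: east, : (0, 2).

Calling sense using dir: east, which returns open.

Now I run push using x: east, which returns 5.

I invoke move using dir: east, giving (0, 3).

I run sense using dir: east, and observe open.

I use push using x: east, : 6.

I run move using dir: east, and see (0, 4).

Invoking sense using dir: east, → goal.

I try move using dir: east, → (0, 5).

Answer: (0, 5)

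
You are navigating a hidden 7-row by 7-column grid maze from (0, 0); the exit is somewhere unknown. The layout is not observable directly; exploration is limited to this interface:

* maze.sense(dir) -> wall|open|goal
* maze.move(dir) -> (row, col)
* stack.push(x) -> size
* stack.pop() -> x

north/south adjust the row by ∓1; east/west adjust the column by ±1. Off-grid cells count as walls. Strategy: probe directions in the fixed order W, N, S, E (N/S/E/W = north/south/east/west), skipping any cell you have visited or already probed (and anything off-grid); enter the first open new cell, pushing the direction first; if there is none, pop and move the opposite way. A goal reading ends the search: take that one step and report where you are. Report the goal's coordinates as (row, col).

# 1. maze.sense(dir='south') -> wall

# 2. maze.sense(dir='east') -> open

# 3. stack.push(x='east') -> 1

# 4. maze.move(dir='east') -> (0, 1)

# 5. maze.sense(dir='south') -> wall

# 6. maze.sense(dir='east') -> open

# 7. stack.push(x='east') -> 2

# 8. maze.move(dir='east') -> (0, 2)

# 9. maze.sense(dir='south') -> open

# 10. stack.push(x='south') -> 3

# 11. maze.move(dir='south') -> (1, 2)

# 12. maze.sense(dir='south') -> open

# 13. stack.push(x='south') -> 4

# 14. maze.move(dir='south') -> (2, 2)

# 15. maze.sense(dir='west') -> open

# 16. stack.push(x='west') -> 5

# 17. maze.move(dir='west') -> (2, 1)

# 18. maze.sense(dir='west') -> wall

# 19. maze.sense(dir='south') -> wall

# 20. stack.pop() -> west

# 21. maze.move(dir='east') -> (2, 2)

# 22. maze.sense(dir='south') -> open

# 23. stack.push(x='south') -> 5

# 24. maze.move(dir='south') -> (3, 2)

# 25. maze.sense(dir='south') -> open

# 26. stack.push(x='south') -> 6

# 27. maze.move(dir='south') -> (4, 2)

# 28. maze.sense(dir='west') -> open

# 29. stack.push(x='west') -> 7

# 30. maze.move(dir='west') -> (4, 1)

# 31. maze.sense(dir='west') -> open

# 32. stack.push(x='west') -> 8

# 33. maze.move(dir='west') -> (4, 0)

# 34. maze.sense(dir='north') -> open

# 35. stack.push(x='north') -> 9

# 36. maze.move(dir='north') -> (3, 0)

# 37. stack.pop() -> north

# 38. maze.move(dir='south') -> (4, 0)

# 39. maze.sense(dir='south') -> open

# 40. stack.push(x='south') -> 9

# 41. maze.move(dir='south') -> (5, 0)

# 42. maze.sense(dir='south') -> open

# 43. stack.push(x='south') -> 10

# 44. maze.move(dir='south') -> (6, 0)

# 45. maze.sense(dir='east') -> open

# 46. stack.push(x='east') -> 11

# 47. maze.move(dir='east') -> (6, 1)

# 48. maze.sense(dir='north') -> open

# 49. stack.push(x='north') -> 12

# 50. maze.move(dir='north') -> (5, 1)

# 51. maze.sense(dir='east') -> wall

# 52. stack.pop() -> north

# 53. maze.move(dir='south') -> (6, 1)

# 54. maze.sense(dir='east') -> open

# 55. stack.push(x='east') -> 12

# 56. maze.move(dir='east') -> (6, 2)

# 57. maze.sense(dir='east') -> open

# 58. stack.push(x='east') -> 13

# 59. maze.move(dir='east') -> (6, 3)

# 60. maze.sense(dir='north') -> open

# 61. stack.push(x='north') -> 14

# 62. maze.move(dir='north') -> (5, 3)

# 63. maze.sense(dir='north') -> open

# 64. stack.push(x='north') -> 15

# 65. maze.move(dir='north') -> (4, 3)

# 66. maze.sense(dir='north') -> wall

# 67. maze.sense(dir='east') -> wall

# 68. stack.pop() -> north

# 69. maze.move(dir='south') -> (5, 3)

# 70. maze.sense(dir='east') -> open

# 71. stack.push(x='east') -> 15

# 72. maze.move(dir='east') -> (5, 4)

# 73. maze.sense(dir='south') -> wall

# 74. maze.sense(dir='east') -> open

# 75. stack.push(x='east') -> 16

# 76. maze.move(dir='east') -> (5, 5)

# 77. maze.sense(dir='north') -> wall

# 78. maze.sense(dir='south') -> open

# 79. stack.push(x='south') -> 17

# 80. maze.move(dir='south') -> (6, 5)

# 81. maze.sense(dir='east') -> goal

# 82. maze.move(dir='east') -> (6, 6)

Answer: (6, 6)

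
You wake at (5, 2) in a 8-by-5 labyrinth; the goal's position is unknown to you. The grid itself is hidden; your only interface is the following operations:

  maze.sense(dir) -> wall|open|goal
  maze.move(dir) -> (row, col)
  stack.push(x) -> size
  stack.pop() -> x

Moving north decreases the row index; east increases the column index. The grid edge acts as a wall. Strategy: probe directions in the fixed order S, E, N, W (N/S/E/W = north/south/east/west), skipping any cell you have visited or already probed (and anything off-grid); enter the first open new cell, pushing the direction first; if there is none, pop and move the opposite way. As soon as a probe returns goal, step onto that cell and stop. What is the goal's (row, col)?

Action: maze.sense[dir='south']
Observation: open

Action: stack.push[x='south']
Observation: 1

Action: maze.move[dir='south']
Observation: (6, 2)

Action: maze.sense[dir='south']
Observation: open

Action: stack.push[x='south']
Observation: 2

Action: maze.move[dir='south']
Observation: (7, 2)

Action: maze.sense[dir='east']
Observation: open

Action: stack.push[x='east']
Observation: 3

Action: maze.move[dir='east']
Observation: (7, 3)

Action: maze.sense[dir='east']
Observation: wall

Action: maze.sense[dir='north']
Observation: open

Action: stack.push[x='north']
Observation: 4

Action: maze.move[dir='north']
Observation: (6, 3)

Action: maze.sense[dir='east']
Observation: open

Action: stack.push[x='east']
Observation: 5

Action: maze.move[dir='east']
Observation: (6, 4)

Action: maze.sense[dir='north']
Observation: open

Action: stack.push[x='north']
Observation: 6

Action: maze.move[dir='north']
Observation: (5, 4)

Action: maze.sense[dir='north']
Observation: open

Action: stack.push[x='north']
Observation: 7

Action: maze.move[dir='north']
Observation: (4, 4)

Action: maze.sense[dir='north']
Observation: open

Action: stack.push[x='north']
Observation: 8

Action: maze.move[dir='north']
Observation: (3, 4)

Action: maze.sense[dir='north']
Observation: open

Action: stack.push[x='north']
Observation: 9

Action: maze.move[dir='north']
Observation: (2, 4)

Action: maze.sense[dir='north']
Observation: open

Action: stack.push[x='north']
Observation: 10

Action: maze.move[dir='north']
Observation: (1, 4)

Action: maze.sense[dir='north']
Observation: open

Action: stack.push[x='north']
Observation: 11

Action: maze.move[dir='north']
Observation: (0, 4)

Action: maze.sense[dir='west']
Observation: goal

Action: maze.move[dir='west']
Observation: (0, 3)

Answer: (0, 3)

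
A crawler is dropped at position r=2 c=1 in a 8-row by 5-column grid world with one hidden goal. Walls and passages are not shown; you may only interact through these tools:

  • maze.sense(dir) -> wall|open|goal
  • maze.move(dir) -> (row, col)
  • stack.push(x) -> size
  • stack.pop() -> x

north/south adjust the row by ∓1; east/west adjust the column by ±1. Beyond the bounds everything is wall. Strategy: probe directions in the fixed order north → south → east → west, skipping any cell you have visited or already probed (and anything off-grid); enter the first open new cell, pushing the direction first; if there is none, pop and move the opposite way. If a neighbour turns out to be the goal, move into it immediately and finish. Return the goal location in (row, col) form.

! 1. maze.sense(dir='north') ~> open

! 2. stack.push(x='north') ~> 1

! 3. maze.move(dir='north') ~> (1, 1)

! 4. maze.sense(dir='north') ~> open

! 5. stack.push(x='north') ~> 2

! 6. maze.move(dir='north') ~> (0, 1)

! 7. maze.sense(dir='east') ~> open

! 8. stack.push(x='east') ~> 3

! 9. maze.move(dir='east') ~> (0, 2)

! 10. maze.sense(dir='south') ~> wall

! 11. maze.sense(dir='east') ~> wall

! 12. stack.pop() ~> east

! 13. maze.move(dir='west') ~> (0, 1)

! 14. maze.sense(dir='west') ~> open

! 15. stack.push(x='west') ~> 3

! 16. maze.move(dir='west') ~> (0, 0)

! 17. maze.sense(dir='south') ~> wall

! 18. stack.pop() ~> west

! 19. maze.move(dir='east') ~> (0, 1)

! 20. stack.pop() ~> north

! 21. maze.move(dir='south') ~> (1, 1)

! 22. stack.pop() ~> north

! 23. maze.move(dir='south') ~> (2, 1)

! 24. maze.sense(dir='south') ~> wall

! 25. maze.sense(dir='east') ~> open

! 26. stack.push(x='east') ~> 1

! 27. maze.move(dir='east') ~> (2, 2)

! 28. maze.sense(dir='south') ~> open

! 29. stack.push(x='south') ~> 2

! 30. maze.move(dir='south') ~> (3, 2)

! 31. maze.sense(dir='south') ~> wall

! 32. maze.sense(dir='east') ~> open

! 33. stack.push(x='east') ~> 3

! 34. maze.move(dir='east') ~> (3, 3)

! 35. maze.sense(dir='north') ~> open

! 36. stack.push(x='north') ~> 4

! 37. maze.move(dir='north') ~> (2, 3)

! 38. maze.sense(dir='north') ~> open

! 39. stack.push(x='north') ~> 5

! 40. maze.move(dir='north') ~> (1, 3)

! 41. maze.sense(dir='east') ~> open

! 42. stack.push(x='east') ~> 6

! 43. maze.move(dir='east') ~> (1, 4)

! 44. maze.sense(dir='north') ~> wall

! 45. maze.sense(dir='south') ~> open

! 46. stack.push(x='south') ~> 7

! 47. maze.move(dir='south') ~> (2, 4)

! 48. maze.sense(dir='south') ~> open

! 49. stack.push(x='south') ~> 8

! 50. maze.move(dir='south') ~> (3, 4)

! 51. maze.sense(dir='south') ~> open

! 52. stack.push(x='south') ~> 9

! 53. maze.move(dir='south') ~> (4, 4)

! 54. maze.sense(dir='south') ~> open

! 55. stack.push(x='south') ~> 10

! 56. maze.move(dir='south') ~> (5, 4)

! 57. maze.sense(dir='south') ~> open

! 58. stack.push(x='south') ~> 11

! 59. maze.move(dir='south') ~> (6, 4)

! 60. maze.sense(dir='south') ~> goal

! 61. maze.move(dir='south') ~> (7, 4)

Answer: (7, 4)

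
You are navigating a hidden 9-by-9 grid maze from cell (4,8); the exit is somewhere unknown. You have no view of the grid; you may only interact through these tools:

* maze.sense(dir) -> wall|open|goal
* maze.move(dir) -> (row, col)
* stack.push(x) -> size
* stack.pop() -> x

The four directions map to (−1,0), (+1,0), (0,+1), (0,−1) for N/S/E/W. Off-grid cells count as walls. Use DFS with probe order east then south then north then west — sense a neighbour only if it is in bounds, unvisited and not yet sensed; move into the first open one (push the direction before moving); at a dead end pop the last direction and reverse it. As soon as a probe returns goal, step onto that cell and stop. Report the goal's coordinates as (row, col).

// sense(dir→south) == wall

// sense(dir→north) == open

// push(x→north) == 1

// move(dir→north) == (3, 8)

// sense(dir→north) == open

// push(x→north) == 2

// move(dir→north) == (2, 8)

// sense(dir→north) == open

// push(x→north) == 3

// move(dir→north) == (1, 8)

// sense(dir→north) == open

// push(x→north) == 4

// move(dir→north) == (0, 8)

// sense(dir→west) == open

// push(x→west) == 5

// move(dir→west) == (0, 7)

// sense(dir→south) == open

// push(x→south) == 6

// move(dir→south) == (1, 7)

// sense(dir→south) == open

// push(x→south) == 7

// move(dir→south) == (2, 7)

// sense(dir→south) == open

// push(x→south) == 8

// move(dir→south) == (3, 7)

// sense(dir→south) == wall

// sense(dir→west) == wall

// pop() == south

// move(dir→north) == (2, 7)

// sense(dir→west) == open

// push(x→west) == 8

// move(dir→west) == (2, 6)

// sense(dir→north) == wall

// sense(dir→west) == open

// push(x→west) == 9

// move(dir→west) == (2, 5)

// sense(dir→south) == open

// push(x→south) == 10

// move(dir→south) == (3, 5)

// sense(dir→south) == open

// push(x→south) == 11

// move(dir→south) == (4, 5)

// sense(dir→east) == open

// push(x→east) == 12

// move(dir→east) == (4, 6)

// sense(dir→south) == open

// push(x→south) == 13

// move(dir→south) == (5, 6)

// sense(dir→east) == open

// push(x→east) == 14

// move(dir→east) == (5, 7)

// sense(dir→south) == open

// push(x→south) == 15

// move(dir→south) == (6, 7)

// sense(dir→east) == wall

// sense(dir→south) == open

// push(x→south) == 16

// move(dir→south) == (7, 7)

// sense(dir→east) == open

// push(x→east) == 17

// move(dir→east) == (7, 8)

// sense(dir→south) == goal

// move(dir→south) == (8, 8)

Answer: (8, 8)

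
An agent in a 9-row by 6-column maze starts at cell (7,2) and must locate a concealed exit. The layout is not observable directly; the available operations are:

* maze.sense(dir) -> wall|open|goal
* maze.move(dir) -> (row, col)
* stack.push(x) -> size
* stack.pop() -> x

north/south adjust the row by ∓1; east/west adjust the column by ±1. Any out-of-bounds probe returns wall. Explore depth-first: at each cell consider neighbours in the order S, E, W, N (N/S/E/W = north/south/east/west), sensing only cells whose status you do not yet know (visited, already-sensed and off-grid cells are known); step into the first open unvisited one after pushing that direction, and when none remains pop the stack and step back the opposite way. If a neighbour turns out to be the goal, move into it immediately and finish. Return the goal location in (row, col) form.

> maze.sense dir: south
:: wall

> maze.sense dir: east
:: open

> stack.push x: east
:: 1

> maze.move dir: east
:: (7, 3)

> maze.sense dir: south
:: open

> stack.push x: south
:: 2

> maze.move dir: south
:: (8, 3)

> maze.sense dir: east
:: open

> stack.push x: east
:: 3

> maze.move dir: east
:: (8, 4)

> maze.sense dir: east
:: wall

> maze.sense dir: north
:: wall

> stack.pop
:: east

> maze.move dir: west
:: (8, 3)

> stack.pop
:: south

> maze.move dir: north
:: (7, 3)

> maze.sense dir: north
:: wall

> stack.pop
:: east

> maze.move dir: west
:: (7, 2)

> maze.sense dir: west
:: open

> stack.push x: west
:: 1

> maze.move dir: west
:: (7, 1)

> maze.sense dir: south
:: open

> stack.push x: south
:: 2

> maze.move dir: south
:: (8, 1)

> maze.sense dir: west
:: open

> stack.push x: west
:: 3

> maze.move dir: west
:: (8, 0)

> maze.sense dir: north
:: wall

> stack.pop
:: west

> maze.move dir: east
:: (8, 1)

> stack.pop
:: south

> maze.move dir: north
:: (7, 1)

> maze.sense dir: north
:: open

> stack.push x: north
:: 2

> maze.move dir: north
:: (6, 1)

> maze.sense dir: east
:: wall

> maze.sense dir: west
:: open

> stack.push x: west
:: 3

> maze.move dir: west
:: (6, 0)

> maze.sense dir: north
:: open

> stack.push x: north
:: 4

> maze.move dir: north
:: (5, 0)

> maze.sense dir: east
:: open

> stack.push x: east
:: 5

> maze.move dir: east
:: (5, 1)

> maze.sense dir: east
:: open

> stack.push x: east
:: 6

> maze.move dir: east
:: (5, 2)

> maze.sense dir: east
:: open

> stack.push x: east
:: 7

> maze.move dir: east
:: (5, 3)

> maze.sense dir: east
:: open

> stack.push x: east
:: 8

> maze.move dir: east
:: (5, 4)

> maze.sense dir: south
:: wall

> maze.sense dir: east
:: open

> stack.push x: east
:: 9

> maze.move dir: east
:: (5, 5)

> maze.sense dir: south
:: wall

> maze.sense dir: north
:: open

> stack.push x: north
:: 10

> maze.move dir: north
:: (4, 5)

> maze.sense dir: west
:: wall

> maze.sense dir: north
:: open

> stack.push x: north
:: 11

> maze.move dir: north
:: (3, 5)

> maze.sense dir: west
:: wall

> maze.sense dir: north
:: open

> stack.push x: north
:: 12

> maze.move dir: north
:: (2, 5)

> maze.sense dir: west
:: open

> stack.push x: west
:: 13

> maze.move dir: west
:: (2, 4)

> maze.sense dir: west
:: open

> stack.push x: west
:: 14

> maze.move dir: west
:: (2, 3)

> maze.sense dir: south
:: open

> stack.push x: south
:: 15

> maze.move dir: south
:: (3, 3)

> maze.sense dir: south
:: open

> stack.push x: south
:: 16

> maze.move dir: south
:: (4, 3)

> maze.sense dir: west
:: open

> stack.push x: west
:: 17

> maze.move dir: west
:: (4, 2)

> maze.sense dir: west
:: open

> stack.push x: west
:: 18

> maze.move dir: west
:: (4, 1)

> maze.sense dir: west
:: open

> stack.push x: west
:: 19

> maze.move dir: west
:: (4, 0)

> maze.sense dir: north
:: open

> stack.push x: north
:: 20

> maze.move dir: north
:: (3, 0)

> maze.sense dir: east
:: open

> stack.push x: east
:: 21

> maze.move dir: east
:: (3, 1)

> maze.sense dir: east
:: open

> stack.push x: east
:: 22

> maze.move dir: east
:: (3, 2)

> maze.sense dir: north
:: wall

> stack.pop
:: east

> maze.move dir: west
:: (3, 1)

> maze.sense dir: north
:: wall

> stack.pop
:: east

> maze.move dir: west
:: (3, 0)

> maze.sense dir: north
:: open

> stack.push x: north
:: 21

> maze.move dir: north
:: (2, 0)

> maze.sense dir: north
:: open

> stack.push x: north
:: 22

> maze.move dir: north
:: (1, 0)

> maze.sense dir: east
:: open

> stack.push x: east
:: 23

> maze.move dir: east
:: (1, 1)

> maze.sense dir: east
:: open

> stack.push x: east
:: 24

> maze.move dir: east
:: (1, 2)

> maze.sense dir: east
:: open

> stack.push x: east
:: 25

> maze.move dir: east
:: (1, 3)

> maze.sense dir: east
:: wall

> maze.sense dir: north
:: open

> stack.push x: north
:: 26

> maze.move dir: north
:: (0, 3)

> maze.sense dir: east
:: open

> stack.push x: east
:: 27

> maze.move dir: east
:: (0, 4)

> maze.sense dir: east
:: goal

> maze.move dir: east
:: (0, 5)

Answer: (0, 5)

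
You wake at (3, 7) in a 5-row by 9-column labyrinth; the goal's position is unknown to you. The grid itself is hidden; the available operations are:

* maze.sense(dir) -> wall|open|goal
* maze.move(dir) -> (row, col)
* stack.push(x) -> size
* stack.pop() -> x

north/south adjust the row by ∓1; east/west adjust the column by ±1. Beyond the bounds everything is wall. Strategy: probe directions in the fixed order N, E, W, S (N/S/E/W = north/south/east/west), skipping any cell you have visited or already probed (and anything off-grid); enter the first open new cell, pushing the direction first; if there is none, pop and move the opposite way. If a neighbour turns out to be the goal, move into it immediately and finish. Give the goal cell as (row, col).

·→ maze.sense(dir: north)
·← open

·→ stack.push(x: north)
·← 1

·→ maze.move(dir: north)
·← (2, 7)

·→ maze.sense(dir: north)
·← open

·→ stack.push(x: north)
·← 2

·→ maze.move(dir: north)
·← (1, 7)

·→ maze.sense(dir: north)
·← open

·→ stack.push(x: north)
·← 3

·→ maze.move(dir: north)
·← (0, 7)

·→ maze.sense(dir: east)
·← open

·→ stack.push(x: east)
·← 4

·→ maze.move(dir: east)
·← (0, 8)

·→ maze.sense(dir: south)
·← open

·→ stack.push(x: south)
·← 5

·→ maze.move(dir: south)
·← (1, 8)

·→ maze.sense(dir: south)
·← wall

·→ stack.pop()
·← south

·→ maze.move(dir: north)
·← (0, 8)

·→ stack.pop()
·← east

·→ maze.move(dir: west)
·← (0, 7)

·→ maze.sense(dir: west)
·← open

·→ stack.push(x: west)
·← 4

·→ maze.move(dir: west)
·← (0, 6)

·→ maze.sense(dir: west)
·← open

·→ stack.push(x: west)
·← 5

·→ maze.move(dir: west)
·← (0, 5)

·→ maze.sense(dir: west)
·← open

·→ stack.push(x: west)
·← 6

·→ maze.move(dir: west)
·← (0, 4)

·→ maze.sense(dir: west)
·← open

·→ stack.push(x: west)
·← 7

·→ maze.move(dir: west)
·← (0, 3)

·→ maze.sense(dir: west)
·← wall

·→ maze.sense(dir: south)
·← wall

·→ stack.pop()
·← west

·→ maze.move(dir: east)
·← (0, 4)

·→ maze.sense(dir: south)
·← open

·→ stack.push(x: south)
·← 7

·→ maze.move(dir: south)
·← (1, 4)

·→ maze.sense(dir: east)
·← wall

·→ maze.sense(dir: south)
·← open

·→ stack.push(x: south)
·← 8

·→ maze.move(dir: south)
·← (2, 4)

·→ maze.sense(dir: east)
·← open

·→ stack.push(x: east)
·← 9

·→ maze.move(dir: east)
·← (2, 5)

·→ maze.sense(dir: east)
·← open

·→ stack.push(x: east)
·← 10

·→ maze.move(dir: east)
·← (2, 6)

·→ maze.sense(dir: north)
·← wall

·→ maze.sense(dir: south)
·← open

·→ stack.push(x: south)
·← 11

·→ maze.move(dir: south)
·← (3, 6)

·→ maze.sense(dir: west)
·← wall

·→ maze.sense(dir: south)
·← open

·→ stack.push(x: south)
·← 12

·→ maze.move(dir: south)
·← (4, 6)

·→ maze.sense(dir: east)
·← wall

·→ maze.sense(dir: west)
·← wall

·→ stack.pop()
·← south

·→ maze.move(dir: north)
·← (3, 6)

·→ stack.pop()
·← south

·→ maze.move(dir: north)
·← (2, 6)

·→ stack.pop()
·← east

·→ maze.move(dir: west)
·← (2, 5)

·→ stack.pop()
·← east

·→ maze.move(dir: west)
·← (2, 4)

·→ maze.sense(dir: west)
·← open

·→ stack.push(x: west)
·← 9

·→ maze.move(dir: west)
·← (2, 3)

·→ maze.sense(dir: west)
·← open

·→ stack.push(x: west)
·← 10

·→ maze.move(dir: west)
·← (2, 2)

·→ maze.sense(dir: north)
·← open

·→ stack.push(x: north)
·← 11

·→ maze.move(dir: north)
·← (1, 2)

·→ maze.sense(dir: west)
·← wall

·→ stack.pop()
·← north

·→ maze.move(dir: south)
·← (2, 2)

·→ maze.sense(dir: west)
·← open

·→ stack.push(x: west)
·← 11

·→ maze.move(dir: west)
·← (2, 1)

·→ maze.sense(dir: west)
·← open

·→ stack.push(x: west)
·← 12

·→ maze.move(dir: west)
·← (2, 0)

·→ maze.sense(dir: north)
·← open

·→ stack.push(x: north)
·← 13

·→ maze.move(dir: north)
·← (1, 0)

·→ maze.sense(dir: north)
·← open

·→ stack.push(x: north)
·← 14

·→ maze.move(dir: north)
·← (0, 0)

·→ maze.sense(dir: east)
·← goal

·→ maze.move(dir: east)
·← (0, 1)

Answer: (0, 1)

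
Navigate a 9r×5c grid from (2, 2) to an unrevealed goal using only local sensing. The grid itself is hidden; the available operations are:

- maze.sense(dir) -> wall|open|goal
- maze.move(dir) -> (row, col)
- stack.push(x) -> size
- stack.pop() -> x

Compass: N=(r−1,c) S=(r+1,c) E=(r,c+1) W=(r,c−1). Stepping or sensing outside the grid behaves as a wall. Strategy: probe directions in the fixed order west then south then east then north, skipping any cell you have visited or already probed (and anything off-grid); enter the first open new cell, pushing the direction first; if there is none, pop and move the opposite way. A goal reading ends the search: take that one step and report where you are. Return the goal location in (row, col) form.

[in] sense dir→west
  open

[in] push x→west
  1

[in] move dir→west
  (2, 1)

[in] sense dir→west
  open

[in] push x→west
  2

[in] move dir→west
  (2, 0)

[in] sense dir→south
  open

[in] push x→south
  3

[in] move dir→south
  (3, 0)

[in] sense dir→south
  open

[in] push x→south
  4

[in] move dir→south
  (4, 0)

[in] sense dir→south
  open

[in] push x→south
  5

[in] move dir→south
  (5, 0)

[in] sense dir→south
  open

[in] push x→south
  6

[in] move dir→south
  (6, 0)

[in] sense dir→south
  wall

[in] sense dir→east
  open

[in] push x→east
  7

[in] move dir→east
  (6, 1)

[in] sense dir→south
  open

[in] push x→south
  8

[in] move dir→south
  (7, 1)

[in] sense dir→south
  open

[in] push x→south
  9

[in] move dir→south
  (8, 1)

[in] sense dir→west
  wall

[in] sense dir→east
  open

[in] push x→east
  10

[in] move dir→east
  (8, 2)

[in] sense dir→east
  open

[in] push x→east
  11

[in] move dir→east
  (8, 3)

[in] sense dir→east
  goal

[in] move dir→east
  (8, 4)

Answer: (8, 4)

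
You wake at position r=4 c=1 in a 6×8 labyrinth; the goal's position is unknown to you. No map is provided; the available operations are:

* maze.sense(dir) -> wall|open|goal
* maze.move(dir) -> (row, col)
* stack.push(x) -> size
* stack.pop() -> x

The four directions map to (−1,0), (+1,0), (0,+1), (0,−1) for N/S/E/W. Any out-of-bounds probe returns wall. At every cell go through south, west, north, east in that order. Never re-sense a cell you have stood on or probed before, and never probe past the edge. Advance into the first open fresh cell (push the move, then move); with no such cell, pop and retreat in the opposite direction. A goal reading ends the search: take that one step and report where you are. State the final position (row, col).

·→ sense(dir='south')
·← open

·→ push(x='south')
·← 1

·→ move(dir='south')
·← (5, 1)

·→ sense(dir='west')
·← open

·→ push(x='west')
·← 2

·→ move(dir='west')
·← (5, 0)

·→ sense(dir='north')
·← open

·→ push(x='north')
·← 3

·→ move(dir='north')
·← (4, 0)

·→ sense(dir='north')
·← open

·→ push(x='north')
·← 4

·→ move(dir='north')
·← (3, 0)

·→ sense(dir='north')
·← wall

·→ sense(dir='east')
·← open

·→ push(x='east')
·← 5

·→ move(dir='east')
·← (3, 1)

·→ sense(dir='north')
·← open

·→ push(x='north')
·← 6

·→ move(dir='north')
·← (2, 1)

·→ sense(dir='north')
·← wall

·→ sense(dir='east')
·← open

·→ push(x='east')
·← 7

·→ move(dir='east')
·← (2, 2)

·→ sense(dir='south')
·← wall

·→ sense(dir='north')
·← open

·→ push(x='north')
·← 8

·→ move(dir='north')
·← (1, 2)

·→ sense(dir='north')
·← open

·→ push(x='north')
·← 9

·→ move(dir='north')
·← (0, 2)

·→ sense(dir='west')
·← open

·→ push(x='west')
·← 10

·→ move(dir='west')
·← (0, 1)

·→ sense(dir='west')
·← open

·→ push(x='west')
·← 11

·→ move(dir='west')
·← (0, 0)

·→ sense(dir='south')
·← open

·→ push(x='south')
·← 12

·→ move(dir='south')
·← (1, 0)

·→ pop()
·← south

·→ move(dir='north')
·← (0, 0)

·→ pop()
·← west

·→ move(dir='east')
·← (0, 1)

·→ pop()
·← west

·→ move(dir='east')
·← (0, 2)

·→ sense(dir='east')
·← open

·→ push(x='east')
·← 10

·→ move(dir='east')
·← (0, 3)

·→ sense(dir='south')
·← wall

·→ sense(dir='east')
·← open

·→ push(x='east')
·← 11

·→ move(dir='east')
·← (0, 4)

·→ sense(dir='south')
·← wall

·→ sense(dir='east')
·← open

·→ push(x='east')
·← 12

·→ move(dir='east')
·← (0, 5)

·→ sense(dir='south')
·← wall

·→ sense(dir='east')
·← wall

·→ pop()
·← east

·→ move(dir='west')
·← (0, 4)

·→ pop()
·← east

·→ move(dir='west')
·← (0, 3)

·→ pop()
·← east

·→ move(dir='west')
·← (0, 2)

·→ pop()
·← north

·→ move(dir='south')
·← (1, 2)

·→ pop()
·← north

·→ move(dir='south')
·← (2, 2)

·→ sense(dir='east')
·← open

·→ push(x='east')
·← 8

·→ move(dir='east')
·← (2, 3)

·→ sense(dir='south')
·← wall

·→ sense(dir='east')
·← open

·→ push(x='east')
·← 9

·→ move(dir='east')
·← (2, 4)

·→ sense(dir='south')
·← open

·→ push(x='south')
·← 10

·→ move(dir='south')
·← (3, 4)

·→ sense(dir='south')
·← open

·→ push(x='south')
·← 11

·→ move(dir='south')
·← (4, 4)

·→ sense(dir='south')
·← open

·→ push(x='south')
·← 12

·→ move(dir='south')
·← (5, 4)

·→ sense(dir='west')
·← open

·→ push(x='west')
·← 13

·→ move(dir='west')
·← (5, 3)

·→ sense(dir='west')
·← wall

·→ sense(dir='north')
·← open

·→ push(x='north')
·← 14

·→ move(dir='north')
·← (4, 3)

·→ sense(dir='west')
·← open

·→ push(x='west')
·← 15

·→ move(dir='west')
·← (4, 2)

·→ pop()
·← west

·→ move(dir='east')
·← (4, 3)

·→ pop()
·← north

·→ move(dir='south')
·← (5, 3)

·→ pop()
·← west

·→ move(dir='east')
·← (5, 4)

·→ sense(dir='east')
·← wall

·→ pop()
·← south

·→ move(dir='north')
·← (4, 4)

·→ sense(dir='east')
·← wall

·→ pop()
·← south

·→ move(dir='north')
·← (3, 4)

·→ sense(dir='east')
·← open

·→ push(x='east')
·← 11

·→ move(dir='east')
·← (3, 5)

·→ sense(dir='north')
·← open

·→ push(x='north')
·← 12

·→ move(dir='north')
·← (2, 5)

·→ sense(dir='east')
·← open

·→ push(x='east')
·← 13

·→ move(dir='east')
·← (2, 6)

·→ sense(dir='south')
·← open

·→ push(x='south')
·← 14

·→ move(dir='south')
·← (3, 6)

·→ sense(dir='south')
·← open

·→ push(x='south')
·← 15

·→ move(dir='south')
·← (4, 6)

·→ sense(dir='south')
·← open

·→ push(x='south')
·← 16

·→ move(dir='south')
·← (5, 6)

·→ sense(dir='east')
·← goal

·→ move(dir='east')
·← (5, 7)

Answer: (5, 7)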